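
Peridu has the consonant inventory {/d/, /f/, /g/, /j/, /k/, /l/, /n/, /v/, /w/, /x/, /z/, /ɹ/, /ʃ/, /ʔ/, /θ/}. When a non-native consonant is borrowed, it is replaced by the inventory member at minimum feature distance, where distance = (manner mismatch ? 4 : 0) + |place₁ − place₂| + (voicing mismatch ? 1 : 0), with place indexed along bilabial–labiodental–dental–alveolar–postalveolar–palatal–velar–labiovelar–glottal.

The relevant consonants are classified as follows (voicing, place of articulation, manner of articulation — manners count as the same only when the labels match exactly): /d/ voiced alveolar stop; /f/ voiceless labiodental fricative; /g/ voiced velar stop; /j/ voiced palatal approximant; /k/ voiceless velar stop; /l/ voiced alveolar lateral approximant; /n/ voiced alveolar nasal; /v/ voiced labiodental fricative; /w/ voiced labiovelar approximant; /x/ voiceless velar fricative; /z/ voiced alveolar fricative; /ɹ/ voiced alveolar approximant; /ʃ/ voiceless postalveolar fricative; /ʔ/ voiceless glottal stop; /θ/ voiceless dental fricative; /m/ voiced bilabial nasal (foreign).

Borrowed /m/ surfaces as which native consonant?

/n/ is closest: same manner (nasal), place distance 3 (bilabial→alveolar), same voicing; total 3. Next closest is /v/ at distance 5.

n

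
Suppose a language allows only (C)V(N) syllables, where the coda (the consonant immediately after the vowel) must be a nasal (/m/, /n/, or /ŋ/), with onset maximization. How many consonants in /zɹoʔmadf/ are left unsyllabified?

4

Under (C)V(N), the unsyllabifiable consonants are /z/, /ʔ/, /d/, /f/ (only a nasal (/m/, /n/, or /ŋ/) is licensed in coda position; onsets are limited to one consonant).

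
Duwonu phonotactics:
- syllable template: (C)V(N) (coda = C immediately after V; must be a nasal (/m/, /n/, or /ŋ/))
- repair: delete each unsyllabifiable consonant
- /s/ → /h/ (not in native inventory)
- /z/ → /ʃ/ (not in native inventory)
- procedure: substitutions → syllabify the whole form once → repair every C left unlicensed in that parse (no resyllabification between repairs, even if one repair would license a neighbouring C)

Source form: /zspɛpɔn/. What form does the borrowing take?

pɛpɔn

Substitution: /z/ → /ʃ/, /s/ → /h/, giving /ʃhpɛpɔn/.
Syllabifying with onset maximization leaves /ʃ/, /h/ stranded (only a nasal (/m/, /n/, or /ŋ/) is licensed in coda position; onsets are limited to one consonant).
Deletion applies to /ʃ/, /h/.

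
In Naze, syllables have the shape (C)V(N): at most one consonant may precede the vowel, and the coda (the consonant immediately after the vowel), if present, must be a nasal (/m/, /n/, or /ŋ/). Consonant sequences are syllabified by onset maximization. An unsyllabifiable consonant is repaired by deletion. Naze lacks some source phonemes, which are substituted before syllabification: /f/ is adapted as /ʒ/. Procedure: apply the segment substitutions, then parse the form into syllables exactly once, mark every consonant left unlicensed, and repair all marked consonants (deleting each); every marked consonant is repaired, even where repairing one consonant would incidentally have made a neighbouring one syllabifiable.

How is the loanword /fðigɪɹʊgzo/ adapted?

Substitution: /f/ → /ʒ/, giving /ʒðigɪɹʊgzo/.
Syllabifying with onset maximization leaves /ʒ/, /g/ stranded (only a nasal (/m/, /n/, or /ŋ/) is licensed in coda position; onsets are limited to one consonant).
Deletion applies to /ʒ/, /g/.

ðigɪɹʊzo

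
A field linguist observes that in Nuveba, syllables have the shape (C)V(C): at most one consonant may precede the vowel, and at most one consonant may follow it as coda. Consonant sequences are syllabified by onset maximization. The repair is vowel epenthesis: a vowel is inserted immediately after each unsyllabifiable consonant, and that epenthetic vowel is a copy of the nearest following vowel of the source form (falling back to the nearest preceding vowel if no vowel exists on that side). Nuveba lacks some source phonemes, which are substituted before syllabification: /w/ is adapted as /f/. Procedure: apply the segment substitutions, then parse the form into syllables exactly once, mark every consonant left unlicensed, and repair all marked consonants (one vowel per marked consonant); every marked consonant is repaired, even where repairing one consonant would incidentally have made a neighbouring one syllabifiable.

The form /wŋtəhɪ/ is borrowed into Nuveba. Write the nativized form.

fəŋətəhɪ

Substitution: /w/ → /f/, giving /fŋtəhɪ/.
Syllabifying with onset maximization leaves /f/, /ŋ/ stranded (at most one coda consonant is licensed; onsets are limited to one consonant).
Epenthesis after each stranded consonant: /f/ → /fə/, /ŋ/ → /ŋə/.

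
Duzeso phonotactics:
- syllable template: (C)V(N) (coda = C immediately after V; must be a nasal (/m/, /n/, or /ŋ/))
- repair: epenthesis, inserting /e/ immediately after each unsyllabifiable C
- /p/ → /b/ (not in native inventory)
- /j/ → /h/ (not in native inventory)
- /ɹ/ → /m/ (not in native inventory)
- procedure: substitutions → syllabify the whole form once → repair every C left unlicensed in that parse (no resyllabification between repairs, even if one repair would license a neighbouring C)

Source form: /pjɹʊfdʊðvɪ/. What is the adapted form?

behemʊfedʊðevɪ

Substitution: /p/ → /b/, /j/ → /h/, /ɹ/ → /m/, giving /bhmʊfdʊðvɪ/.
The consonants /b/, /h/, /f/, /ð/ cannot be parsed into a legal (C)V(N) syllable (only a nasal (/m/, /n/, or /ŋ/) is licensed in coda position; onsets are limited to one consonant).
Epenthesis after each stranded consonant: /b/ → /be/, /h/ → /he/, /f/ → /fe/, /ð/ → /ðe/.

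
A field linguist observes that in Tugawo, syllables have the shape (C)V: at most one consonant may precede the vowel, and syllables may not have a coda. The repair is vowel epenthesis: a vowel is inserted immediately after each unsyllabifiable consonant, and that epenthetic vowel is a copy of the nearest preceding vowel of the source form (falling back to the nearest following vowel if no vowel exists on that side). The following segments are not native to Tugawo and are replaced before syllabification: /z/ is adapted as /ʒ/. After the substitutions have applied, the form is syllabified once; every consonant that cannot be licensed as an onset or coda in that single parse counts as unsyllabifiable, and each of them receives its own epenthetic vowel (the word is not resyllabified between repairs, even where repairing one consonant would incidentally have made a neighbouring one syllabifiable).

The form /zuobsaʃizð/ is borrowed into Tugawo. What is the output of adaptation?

Substitution: /z/ → /ʒ/, giving /ʒuobsaʃiʒð/.
Syllabifying with onset maximization leaves /b/, /ʒ/, /ð/ stranded (no codas are permitted; onsets are limited to one consonant).
Epenthesis after each stranded consonant: /b/ → /bo/, /ʒ/ → /ʒi/, /ð/ → /ði/.

ʒuobosaʃiʒiði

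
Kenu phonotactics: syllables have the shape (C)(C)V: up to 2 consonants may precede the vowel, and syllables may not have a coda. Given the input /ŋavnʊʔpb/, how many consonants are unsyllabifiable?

Under (C)(C)V, the unsyllabifiable consonants are /ʔ/, /p/, /b/ (no codas are permitted; onsets may contain at most 2 consonants).

3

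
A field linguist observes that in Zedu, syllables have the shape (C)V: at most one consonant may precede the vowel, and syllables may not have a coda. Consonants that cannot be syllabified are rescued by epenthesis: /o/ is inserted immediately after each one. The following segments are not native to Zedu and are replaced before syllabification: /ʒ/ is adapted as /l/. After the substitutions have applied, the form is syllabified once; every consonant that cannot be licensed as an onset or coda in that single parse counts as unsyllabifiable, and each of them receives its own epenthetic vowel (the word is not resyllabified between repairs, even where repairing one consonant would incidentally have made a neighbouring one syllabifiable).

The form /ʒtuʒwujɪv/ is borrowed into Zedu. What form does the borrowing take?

Substitution: /ʒ/ → /l/, giving /ltulwujɪv/.
Under (C)V, the unsyllabifiable consonants are /l/, /l/, /v/ (no codas are permitted; onsets are limited to one consonant).
Inserting the epenthetic vowel yields /l/ → /lo/, /l/ → /lo/, /v/ → /vo/.

lotulowujɪvo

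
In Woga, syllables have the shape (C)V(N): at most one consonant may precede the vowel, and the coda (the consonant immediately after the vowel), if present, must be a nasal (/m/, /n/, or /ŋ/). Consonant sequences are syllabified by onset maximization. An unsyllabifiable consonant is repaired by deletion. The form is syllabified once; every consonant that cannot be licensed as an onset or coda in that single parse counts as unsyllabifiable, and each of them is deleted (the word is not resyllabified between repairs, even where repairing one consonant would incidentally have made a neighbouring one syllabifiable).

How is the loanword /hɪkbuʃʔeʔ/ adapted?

hɪbuʔe

Syllabifying with onset maximization leaves /k/, /ʃ/, /ʔ/ stranded (only a nasal (/m/, /n/, or /ŋ/) is licensed in coda position; onsets are limited to one consonant).
Deleting the stranded consonants removes /k/, /ʃ/, /ʔ/.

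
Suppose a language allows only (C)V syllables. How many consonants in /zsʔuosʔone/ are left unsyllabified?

Syllabifying with onset maximization leaves /z/, /s/, /s/ stranded (no codas are permitted; onsets are limited to one consonant).

3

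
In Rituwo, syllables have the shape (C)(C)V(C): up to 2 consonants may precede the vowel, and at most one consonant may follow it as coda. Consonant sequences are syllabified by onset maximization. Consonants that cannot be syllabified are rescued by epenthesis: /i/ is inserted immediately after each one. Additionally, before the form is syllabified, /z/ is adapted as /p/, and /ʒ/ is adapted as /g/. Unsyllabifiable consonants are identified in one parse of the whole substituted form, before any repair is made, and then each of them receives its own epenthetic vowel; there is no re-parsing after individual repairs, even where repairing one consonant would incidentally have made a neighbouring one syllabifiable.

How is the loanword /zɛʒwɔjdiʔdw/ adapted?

pɛgwɔjdiʔdiwi

Substitution: /z/ → /p/, /ʒ/ → /g/, giving /pɛgwɔjdiʔdw/.
Under (C)(C)V(C), the unsyllabifiable consonants are /d/, /w/ (at most one coda consonant is licensed; onsets may contain at most 2 consonants).
Inserting the epenthetic vowel yields /d/ → /di/, /w/ → /wi/.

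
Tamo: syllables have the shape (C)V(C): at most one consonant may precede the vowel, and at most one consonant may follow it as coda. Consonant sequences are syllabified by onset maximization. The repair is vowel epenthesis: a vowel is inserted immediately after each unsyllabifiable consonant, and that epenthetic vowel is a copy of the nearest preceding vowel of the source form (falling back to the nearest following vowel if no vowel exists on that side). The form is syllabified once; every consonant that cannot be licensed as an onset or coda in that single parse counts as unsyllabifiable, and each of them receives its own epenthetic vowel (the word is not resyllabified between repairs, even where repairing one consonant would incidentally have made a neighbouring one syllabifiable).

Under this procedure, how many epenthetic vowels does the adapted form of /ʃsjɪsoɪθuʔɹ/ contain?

3

The unsyllabifiable consonants are /ʃ/, /s/, /ɹ/; each receives one epenthetic vowel.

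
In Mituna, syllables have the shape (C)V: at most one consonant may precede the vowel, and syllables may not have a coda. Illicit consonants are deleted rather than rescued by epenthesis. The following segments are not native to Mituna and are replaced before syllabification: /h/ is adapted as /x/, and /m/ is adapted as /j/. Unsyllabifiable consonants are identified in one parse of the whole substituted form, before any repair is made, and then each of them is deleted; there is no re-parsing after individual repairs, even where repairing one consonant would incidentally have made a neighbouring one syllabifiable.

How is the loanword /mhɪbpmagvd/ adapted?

Substitution: /m/ → /j/, /h/ → /x/, giving /jxɪbpjagvd/.
Syllabifying with onset maximization leaves /j/, /b/, /p/, /g/, /v/, /d/ stranded (no codas are permitted; onsets are limited to one consonant).
Each unlicensed consonant is deleted: /j/, /b/, /p/, /g/, /v/, /d/.

xɪja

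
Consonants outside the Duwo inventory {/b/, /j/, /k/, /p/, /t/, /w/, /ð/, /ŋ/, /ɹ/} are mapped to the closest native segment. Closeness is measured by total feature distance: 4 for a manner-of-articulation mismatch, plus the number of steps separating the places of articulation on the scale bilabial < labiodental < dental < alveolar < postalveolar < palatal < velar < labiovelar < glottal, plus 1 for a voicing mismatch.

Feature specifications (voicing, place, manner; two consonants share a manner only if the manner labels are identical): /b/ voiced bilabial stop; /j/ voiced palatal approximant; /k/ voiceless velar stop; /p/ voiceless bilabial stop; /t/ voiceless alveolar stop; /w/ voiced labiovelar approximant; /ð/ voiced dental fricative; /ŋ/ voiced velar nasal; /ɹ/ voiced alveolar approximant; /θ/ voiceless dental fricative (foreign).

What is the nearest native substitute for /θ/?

ð

/ð/ is closest: same manner (fricative), place distance 0 (dental→dental), voicing differs (+1); total 1. Next closest is /t/ at distance 5.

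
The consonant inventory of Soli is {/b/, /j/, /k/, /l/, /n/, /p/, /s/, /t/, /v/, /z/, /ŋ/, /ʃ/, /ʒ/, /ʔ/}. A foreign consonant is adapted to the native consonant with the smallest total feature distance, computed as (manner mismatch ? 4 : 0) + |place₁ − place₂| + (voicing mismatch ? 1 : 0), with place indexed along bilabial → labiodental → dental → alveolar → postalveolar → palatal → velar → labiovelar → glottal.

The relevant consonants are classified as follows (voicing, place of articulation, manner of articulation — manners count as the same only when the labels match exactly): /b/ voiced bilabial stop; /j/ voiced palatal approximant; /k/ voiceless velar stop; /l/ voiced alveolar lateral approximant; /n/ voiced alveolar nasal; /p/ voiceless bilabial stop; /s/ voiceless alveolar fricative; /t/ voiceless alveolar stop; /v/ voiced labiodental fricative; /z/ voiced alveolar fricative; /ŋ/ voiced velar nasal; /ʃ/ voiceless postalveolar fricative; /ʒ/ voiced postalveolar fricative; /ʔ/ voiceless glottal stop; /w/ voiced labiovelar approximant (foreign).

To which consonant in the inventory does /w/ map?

/j/ is closest: same manner (approximant), place distance 2 (labiovelar→palatal), same voicing; total 2. Next closest is /ŋ/ at distance 5.

j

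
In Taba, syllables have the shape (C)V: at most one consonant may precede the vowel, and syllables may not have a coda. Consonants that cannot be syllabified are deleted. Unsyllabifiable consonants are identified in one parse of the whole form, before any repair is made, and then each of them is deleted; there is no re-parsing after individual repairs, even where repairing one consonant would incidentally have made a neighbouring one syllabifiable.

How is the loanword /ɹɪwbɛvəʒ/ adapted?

The consonants /w/, /ʒ/ cannot be parsed into a legal (C)V syllable (no codas are permitted; onsets are limited to one consonant).
Deleting the stranded consonants removes /w/, /ʒ/.

ɹɪbɛvə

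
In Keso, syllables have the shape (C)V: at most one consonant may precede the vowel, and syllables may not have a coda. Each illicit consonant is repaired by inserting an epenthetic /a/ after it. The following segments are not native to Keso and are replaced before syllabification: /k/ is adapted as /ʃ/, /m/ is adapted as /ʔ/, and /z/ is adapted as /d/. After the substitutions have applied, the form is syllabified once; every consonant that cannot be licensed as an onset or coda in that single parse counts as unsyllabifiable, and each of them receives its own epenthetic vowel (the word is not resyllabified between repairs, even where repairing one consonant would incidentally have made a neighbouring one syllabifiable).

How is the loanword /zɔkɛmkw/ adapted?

Substitution: /z/ → /d/, /k/ → /ʃ/, /m/ → /ʔ/, giving /dɔʃɛʔʃw/.
Under (C)V, the unsyllabifiable consonants are /ʔ/, /ʃ/, /w/ (no codas are permitted; onsets are limited to one consonant).
Each unlicensed consonant becomes the onset of a new syllable: /ʔ/ → /ʔa/, /ʃ/ → /ʃa/, /w/ → /wa/.

dɔʃɛʔaʃawa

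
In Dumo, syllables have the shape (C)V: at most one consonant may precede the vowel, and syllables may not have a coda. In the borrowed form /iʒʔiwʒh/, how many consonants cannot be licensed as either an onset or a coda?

The consonants /ʒ/, /w/, /ʒ/, /h/ cannot be parsed into a legal (C)V syllable (no codas are permitted; onsets are limited to one consonant).

4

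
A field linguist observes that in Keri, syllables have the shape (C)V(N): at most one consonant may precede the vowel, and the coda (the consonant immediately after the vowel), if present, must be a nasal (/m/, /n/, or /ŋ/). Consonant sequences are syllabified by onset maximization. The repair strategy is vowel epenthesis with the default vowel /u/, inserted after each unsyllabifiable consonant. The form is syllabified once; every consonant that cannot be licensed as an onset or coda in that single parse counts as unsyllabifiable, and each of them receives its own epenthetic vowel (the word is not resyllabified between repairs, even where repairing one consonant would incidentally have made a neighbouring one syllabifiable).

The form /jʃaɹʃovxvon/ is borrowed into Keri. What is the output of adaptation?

juʃaɹuʃovuxuvon

Under (C)V(N), the unsyllabifiable consonants are /j/, /ɹ/, /v/, /x/ (only a nasal (/m/, /n/, or /ŋ/) is licensed in coda position; onsets are limited to one consonant).
Inserting the epenthetic vowel yields /j/ → /ju/, /ɹ/ → /ɹu/, /v/ → /vu/, /x/ → /xu/.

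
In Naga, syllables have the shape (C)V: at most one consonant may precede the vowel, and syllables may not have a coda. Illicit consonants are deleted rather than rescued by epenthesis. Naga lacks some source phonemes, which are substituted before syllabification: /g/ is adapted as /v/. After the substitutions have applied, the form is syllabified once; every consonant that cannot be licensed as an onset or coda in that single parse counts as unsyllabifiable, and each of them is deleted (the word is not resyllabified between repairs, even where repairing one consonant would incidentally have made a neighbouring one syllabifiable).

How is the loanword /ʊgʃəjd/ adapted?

Substitution: /g/ → /v/, giving /ʊvʃəjd/.
Under (C)V, the unsyllabifiable consonants are /v/, /j/, /d/ (no codas are permitted; onsets are limited to one consonant).
Deleting the stranded consonants removes /v/, /j/, /d/.

ʊʃə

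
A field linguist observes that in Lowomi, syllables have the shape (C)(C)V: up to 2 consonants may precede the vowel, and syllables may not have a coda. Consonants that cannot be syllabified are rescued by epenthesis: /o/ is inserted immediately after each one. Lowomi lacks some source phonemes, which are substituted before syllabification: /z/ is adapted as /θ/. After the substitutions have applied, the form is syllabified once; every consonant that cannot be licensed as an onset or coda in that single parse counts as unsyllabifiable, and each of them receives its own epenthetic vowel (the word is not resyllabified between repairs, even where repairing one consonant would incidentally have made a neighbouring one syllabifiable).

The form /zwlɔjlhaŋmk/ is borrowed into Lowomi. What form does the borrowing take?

Substitution: /z/ → /θ/, giving /θwlɔjlhaŋmk/.
Syllabifying with onset maximization leaves /θ/, /j/, /ŋ/, /m/, /k/ stranded (no codas are permitted; onsets may contain at most 2 consonants).
Each unlicensed consonant becomes the onset of a new syllable: /θ/ → /θo/, /j/ → /jo/, /ŋ/ → /ŋo/, /m/ → /mo/, /k/ → /ko/.

θowlɔjolhaŋomoko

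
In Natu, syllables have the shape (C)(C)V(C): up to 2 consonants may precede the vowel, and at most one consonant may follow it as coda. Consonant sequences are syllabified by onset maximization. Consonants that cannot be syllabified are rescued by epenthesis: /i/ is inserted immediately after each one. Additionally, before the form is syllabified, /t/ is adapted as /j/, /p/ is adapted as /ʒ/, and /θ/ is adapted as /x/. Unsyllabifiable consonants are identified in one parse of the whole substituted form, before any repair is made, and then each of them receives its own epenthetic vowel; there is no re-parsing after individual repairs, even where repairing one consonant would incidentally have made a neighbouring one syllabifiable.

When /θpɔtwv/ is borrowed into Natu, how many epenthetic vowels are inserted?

2

After substitution the input is /xʒɔjwv/.
The unsyllabifiable consonants are /w/, /v/; each receives one epenthetic vowel.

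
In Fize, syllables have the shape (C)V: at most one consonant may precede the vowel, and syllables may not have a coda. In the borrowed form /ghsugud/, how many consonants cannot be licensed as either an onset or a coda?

3

Syllabifying with onset maximization leaves /g/, /h/, /d/ stranded (no codas are permitted; onsets are limited to one consonant).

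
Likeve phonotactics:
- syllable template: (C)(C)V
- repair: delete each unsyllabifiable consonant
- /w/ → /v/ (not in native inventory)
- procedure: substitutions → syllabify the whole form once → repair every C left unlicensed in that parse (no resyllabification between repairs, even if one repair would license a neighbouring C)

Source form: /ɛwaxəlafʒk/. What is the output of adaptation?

Substitution: /w/ → /v/, giving /ɛvaxəlafʒk/.
Syllabifying with onset maximization leaves /f/, /ʒ/, /k/ stranded (no codas are permitted; onsets may contain at most 2 consonants).
Deleting the stranded consonants removes /f/, /ʒ/, /k/.

ɛvaxəla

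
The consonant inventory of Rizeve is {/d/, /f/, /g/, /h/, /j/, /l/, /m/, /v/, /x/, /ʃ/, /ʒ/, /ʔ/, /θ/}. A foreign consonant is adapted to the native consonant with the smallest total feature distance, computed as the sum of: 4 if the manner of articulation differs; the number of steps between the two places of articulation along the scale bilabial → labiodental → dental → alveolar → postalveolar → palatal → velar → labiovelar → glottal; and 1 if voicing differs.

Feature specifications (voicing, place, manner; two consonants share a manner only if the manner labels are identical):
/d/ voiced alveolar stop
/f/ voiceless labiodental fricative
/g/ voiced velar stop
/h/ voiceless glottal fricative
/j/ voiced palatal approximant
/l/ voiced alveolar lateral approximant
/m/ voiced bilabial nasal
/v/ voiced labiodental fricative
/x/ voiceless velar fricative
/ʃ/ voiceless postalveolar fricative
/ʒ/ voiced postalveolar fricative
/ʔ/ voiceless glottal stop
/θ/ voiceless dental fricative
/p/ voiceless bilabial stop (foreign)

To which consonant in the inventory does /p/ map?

d

/d/ is closest: same manner (stop), place distance 3 (bilabial→alveolar), voicing differs (+1); total 4. Next closest is /f/ at distance 5.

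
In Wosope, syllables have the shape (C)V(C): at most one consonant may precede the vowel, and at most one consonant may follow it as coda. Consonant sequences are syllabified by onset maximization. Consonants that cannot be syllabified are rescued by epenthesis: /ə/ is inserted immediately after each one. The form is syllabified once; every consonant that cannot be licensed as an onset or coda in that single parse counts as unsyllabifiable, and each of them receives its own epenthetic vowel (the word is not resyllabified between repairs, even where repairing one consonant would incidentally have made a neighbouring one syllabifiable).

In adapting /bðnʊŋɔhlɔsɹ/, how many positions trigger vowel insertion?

The unsyllabifiable consonants are /b/, /ð/, /ɹ/; each receives one epenthetic vowel.

3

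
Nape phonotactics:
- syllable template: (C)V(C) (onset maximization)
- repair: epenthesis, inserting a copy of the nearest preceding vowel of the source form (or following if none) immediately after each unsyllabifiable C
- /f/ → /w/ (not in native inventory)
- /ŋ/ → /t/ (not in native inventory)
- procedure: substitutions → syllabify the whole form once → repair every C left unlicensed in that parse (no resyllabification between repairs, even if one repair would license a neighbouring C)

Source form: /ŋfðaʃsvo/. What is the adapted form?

Substitution: /ŋ/ → /t/, /f/ → /w/, giving /twðaʃsvo/.
The consonants /t/, /w/, /s/ cannot be parsed into a legal (C)V(C) syllable (at most one coda consonant is licensed; onsets are limited to one consonant).
Inserting the epenthetic vowel yields /t/ → /ta/, /w/ → /wa/, /s/ → /sa/.

tawaðaʃsavo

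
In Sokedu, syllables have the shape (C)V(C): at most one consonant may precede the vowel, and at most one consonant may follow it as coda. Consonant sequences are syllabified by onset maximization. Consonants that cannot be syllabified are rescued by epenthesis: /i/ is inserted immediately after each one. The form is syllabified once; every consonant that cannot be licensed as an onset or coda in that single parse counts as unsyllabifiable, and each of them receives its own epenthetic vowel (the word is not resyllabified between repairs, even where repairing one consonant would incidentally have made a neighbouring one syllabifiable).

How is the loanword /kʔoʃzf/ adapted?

kiʔoʃzifi

Syllabifying with onset maximization leaves /k/, /z/, /f/ stranded (at most one coda consonant is licensed; onsets are limited to one consonant).
Each unlicensed consonant becomes the onset of a new syllable: /k/ → /ki/, /z/ → /zi/, /f/ → /fi/.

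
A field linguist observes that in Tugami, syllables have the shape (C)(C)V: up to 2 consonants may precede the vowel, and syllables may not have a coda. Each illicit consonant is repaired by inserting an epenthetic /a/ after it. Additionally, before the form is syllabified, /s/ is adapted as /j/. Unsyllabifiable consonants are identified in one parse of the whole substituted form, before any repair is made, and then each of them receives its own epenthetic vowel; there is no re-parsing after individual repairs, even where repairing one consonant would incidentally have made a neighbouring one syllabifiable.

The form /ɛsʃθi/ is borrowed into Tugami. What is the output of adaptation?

Substitution: /s/ → /j/, giving /ɛjʃθi/.
Syllabifying with onset maximization leaves /j/ stranded (no codas are permitted; onsets may contain at most 2 consonants).
Epenthesis after each stranded consonant: /j/ → /ja/.

ɛjaʃθi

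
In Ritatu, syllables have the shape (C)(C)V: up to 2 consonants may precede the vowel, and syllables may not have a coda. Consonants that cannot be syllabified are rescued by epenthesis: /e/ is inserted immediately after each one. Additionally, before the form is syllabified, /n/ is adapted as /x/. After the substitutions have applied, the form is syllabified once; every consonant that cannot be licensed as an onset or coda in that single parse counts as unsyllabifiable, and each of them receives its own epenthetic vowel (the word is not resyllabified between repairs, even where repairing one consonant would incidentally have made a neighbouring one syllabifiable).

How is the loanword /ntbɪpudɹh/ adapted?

xetbɪpudeɹehe

Substitution: /n/ → /x/, giving /xtbɪpudɹh/.
The consonants /x/, /d/, /ɹ/, /h/ cannot be parsed into a legal (C)(C)V syllable (no codas are permitted; onsets may contain at most 2 consonants).
Each unlicensed consonant becomes the onset of a new syllable: /x/ → /xe/, /d/ → /de/, /ɹ/ → /ɹe/, /h/ → /he/.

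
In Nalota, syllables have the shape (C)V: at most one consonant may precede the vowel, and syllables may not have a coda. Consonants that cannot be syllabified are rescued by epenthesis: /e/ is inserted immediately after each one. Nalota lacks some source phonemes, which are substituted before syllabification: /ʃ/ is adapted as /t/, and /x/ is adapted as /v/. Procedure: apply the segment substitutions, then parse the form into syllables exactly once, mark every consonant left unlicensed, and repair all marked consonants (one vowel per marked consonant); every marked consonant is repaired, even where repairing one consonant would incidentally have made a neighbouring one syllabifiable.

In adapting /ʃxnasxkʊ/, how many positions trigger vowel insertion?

4

After substitution the input is /tvnasvkʊ/.
The unsyllabifiable consonants are /t/, /v/, /s/, /v/; each receives one epenthetic vowel.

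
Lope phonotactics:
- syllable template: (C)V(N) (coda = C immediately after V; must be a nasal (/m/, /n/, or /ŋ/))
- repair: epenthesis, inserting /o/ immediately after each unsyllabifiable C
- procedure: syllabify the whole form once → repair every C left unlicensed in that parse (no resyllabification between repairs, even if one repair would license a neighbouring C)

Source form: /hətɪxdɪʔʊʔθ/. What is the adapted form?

hətɪxodɪʔʊʔoθo

Under (C)V(N), the unsyllabifiable consonants are /x/, /ʔ/, /θ/ (only a nasal (/m/, /n/, or /ŋ/) is licensed in coda position; onsets are limited to one consonant).
Inserting the epenthetic vowel yields /x/ → /xo/, /ʔ/ → /ʔo/, /θ/ → /θo/.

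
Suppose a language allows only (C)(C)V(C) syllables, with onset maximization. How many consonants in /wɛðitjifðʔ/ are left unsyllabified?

Under (C)(C)V(C), the unsyllabifiable consonants are /ð/, /ʔ/ (at most one coda consonant is licensed; onsets may contain at most 2 consonants).

2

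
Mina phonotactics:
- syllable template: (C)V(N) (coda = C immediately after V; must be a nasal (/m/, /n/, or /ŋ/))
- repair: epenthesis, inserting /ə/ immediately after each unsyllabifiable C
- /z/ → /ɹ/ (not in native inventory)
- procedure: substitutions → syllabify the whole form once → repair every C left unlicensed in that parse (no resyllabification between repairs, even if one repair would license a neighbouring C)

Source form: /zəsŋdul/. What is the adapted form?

Substitution: /z/ → /ɹ/, giving /ɹəsŋdul/.
Under (C)V(N), the unsyllabifiable consonants are /s/, /ŋ/, /l/ (only a nasal (/m/, /n/, or /ŋ/) is licensed in coda position; onsets are limited to one consonant).
Each unlicensed consonant becomes the onset of a new syllable: /s/ → /sə/, /ŋ/ → /ŋə/, /l/ → /lə/.

ɹəsəŋədulə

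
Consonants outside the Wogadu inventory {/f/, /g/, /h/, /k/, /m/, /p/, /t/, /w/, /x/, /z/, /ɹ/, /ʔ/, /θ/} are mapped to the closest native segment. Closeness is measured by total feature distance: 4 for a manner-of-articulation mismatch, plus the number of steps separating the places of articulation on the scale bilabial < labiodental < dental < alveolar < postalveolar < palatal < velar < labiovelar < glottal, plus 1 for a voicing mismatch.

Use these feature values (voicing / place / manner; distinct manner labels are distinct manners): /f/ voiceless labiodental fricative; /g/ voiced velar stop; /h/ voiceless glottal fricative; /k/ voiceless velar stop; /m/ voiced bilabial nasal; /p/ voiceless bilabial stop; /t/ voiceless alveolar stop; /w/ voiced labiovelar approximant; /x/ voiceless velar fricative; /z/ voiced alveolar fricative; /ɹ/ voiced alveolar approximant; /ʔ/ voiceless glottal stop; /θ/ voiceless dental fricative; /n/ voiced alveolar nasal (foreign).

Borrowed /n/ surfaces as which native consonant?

m

/m/ is closest: same manner (nasal), place distance 3 (alveolar→bilabial), same voicing; total 3. Next closest is /z/ at distance 4.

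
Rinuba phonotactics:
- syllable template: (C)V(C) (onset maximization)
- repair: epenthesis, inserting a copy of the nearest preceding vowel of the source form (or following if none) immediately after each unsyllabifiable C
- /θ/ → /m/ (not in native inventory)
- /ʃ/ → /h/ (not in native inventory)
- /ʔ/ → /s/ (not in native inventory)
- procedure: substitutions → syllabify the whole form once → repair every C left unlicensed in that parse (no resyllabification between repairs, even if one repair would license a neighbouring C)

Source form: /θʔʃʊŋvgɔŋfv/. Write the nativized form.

mʊsʊhʊŋvʊgɔŋfɔvɔ

Substitution: /θ/ → /m/, /ʔ/ → /s/, /ʃ/ → /h/, giving /mshʊŋvgɔŋfv/.
The consonants /m/, /s/, /v/, /f/, /v/ cannot be parsed into a legal (C)V(C) syllable (at most one coda consonant is licensed; onsets are limited to one consonant).
Each unlicensed consonant becomes the onset of a new syllable: /m/ → /mʊ/, /s/ → /sʊ/, /v/ → /vʊ/, /f/ → /fɔ/, /v/ → /vɔ/.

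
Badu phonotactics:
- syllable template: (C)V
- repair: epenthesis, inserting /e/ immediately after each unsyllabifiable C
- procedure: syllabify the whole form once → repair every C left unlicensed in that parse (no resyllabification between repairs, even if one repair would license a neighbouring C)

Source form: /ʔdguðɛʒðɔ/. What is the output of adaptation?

The consonants /ʔ/, /d/, /ʒ/ cannot be parsed into a legal (C)V syllable (no codas are permitted; onsets are limited to one consonant).
Each unlicensed consonant becomes the onset of a new syllable: /ʔ/ → /ʔe/, /d/ → /de/, /ʒ/ → /ʒe/.

ʔedeguðɛʒeðɔ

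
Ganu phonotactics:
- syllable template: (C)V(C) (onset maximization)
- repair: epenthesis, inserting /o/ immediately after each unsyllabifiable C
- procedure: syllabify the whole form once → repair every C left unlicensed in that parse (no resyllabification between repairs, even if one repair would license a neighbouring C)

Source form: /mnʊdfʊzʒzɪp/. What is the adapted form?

Under (C)V(C), the unsyllabifiable consonants are /m/, /ʒ/ (at most one coda consonant is licensed; onsets are limited to one consonant).
Each unlicensed consonant becomes the onset of a new syllable: /m/ → /mo/, /ʒ/ → /ʒo/.

monʊdfʊzʒozɪp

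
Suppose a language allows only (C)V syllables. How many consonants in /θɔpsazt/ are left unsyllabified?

Syllabifying with onset maximization leaves /p/, /z/, /t/ stranded (no codas are permitted; onsets are limited to one consonant).

3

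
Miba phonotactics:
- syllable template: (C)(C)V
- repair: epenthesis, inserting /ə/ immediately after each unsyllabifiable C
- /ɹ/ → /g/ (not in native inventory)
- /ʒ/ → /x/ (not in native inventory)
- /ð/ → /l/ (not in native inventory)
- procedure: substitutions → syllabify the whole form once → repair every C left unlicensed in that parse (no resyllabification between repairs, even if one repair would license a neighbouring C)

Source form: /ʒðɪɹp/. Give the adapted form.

Substitution: /ʒ/ → /x/, /ð/ → /l/, /ɹ/ → /g/, giving /xlɪgp/.
Under (C)(C)V, the unsyllabifiable consonants are /g/, /p/ (no codas are permitted; onsets may contain at most 2 consonants).
Epenthesis after each stranded consonant: /g/ → /gə/, /p/ → /pə/.

xlɪgəpə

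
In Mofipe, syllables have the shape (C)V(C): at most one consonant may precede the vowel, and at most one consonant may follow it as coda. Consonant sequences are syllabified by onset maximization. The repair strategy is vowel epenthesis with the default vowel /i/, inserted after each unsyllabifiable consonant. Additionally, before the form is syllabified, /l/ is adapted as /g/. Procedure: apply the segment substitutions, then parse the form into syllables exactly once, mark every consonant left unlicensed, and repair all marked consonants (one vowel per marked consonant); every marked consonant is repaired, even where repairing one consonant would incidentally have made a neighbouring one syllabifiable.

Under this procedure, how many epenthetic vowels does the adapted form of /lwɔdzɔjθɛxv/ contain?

2

After substitution the input is /gwɔdzɔjθɛxv/.
The unsyllabifiable consonants are /g/, /v/; each receives one epenthetic vowel.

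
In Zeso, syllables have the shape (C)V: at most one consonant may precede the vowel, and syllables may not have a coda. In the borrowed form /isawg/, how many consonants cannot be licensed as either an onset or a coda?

2

Under (C)V, the unsyllabifiable consonants are /w/, /g/ (no codas are permitted; onsets are limited to one consonant).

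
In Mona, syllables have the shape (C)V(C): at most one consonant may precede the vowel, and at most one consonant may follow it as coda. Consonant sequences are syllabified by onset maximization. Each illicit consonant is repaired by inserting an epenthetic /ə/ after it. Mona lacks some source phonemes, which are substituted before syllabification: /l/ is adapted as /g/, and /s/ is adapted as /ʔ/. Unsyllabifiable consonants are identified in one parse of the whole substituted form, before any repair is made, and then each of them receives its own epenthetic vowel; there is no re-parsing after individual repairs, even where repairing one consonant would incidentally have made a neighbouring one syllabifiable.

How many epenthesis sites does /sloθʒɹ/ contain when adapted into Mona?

3

After substitution the input is /ʔgoθʒɹ/.
The unsyllabifiable consonants are /ʔ/, /ʒ/, /ɹ/; each receives one epenthetic vowel.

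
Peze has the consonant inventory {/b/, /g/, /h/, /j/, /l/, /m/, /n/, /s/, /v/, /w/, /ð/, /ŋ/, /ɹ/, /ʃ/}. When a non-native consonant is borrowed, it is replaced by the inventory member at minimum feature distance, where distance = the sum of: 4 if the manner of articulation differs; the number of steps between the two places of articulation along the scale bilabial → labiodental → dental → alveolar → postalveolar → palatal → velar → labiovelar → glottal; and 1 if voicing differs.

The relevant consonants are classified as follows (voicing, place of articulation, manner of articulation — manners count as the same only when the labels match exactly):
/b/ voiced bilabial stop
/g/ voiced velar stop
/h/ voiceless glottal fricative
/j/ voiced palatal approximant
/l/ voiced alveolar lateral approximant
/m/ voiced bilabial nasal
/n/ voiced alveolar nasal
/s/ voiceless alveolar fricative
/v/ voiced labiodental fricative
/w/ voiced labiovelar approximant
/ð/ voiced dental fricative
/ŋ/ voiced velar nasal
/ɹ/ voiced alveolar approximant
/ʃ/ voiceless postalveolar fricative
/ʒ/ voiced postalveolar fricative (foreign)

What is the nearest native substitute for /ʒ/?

ʃ

/ʃ/ is closest: same manner (fricative), place distance 0 (postalveolar→postalveolar), voicing differs (+1); total 1. Next closest is /s/ at distance 2.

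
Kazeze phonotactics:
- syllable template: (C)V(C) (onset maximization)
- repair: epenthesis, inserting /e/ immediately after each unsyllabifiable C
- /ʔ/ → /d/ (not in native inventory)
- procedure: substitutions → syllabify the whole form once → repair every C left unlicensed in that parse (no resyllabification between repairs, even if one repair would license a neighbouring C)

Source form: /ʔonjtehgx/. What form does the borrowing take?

donjetehgexe

Substitution: /ʔ/ → /d/, giving /donjtehgx/.
The consonants /j/, /g/, /x/ cannot be parsed into a legal (C)V(C) syllable (at most one coda consonant is licensed; onsets are limited to one consonant).
Each unlicensed consonant becomes the onset of a new syllable: /j/ → /je/, /g/ → /ge/, /x/ → /xe/.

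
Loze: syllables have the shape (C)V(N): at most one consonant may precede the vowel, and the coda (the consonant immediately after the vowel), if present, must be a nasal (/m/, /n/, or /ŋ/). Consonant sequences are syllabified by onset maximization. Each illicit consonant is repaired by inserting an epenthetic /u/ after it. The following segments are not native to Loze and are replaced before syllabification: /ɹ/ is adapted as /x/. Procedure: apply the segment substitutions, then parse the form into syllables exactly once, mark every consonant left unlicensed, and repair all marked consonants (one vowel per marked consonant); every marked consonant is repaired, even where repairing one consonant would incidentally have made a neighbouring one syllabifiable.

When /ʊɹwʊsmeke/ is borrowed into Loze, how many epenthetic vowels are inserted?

2

After substitution the input is /ʊxwʊsmeke/.
The unsyllabifiable consonants are /x/, /s/; each receives one epenthetic vowel.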